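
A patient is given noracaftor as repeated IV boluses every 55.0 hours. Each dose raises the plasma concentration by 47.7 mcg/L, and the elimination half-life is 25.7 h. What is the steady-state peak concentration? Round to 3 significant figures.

k = ln 2 / 25.7 = 0.02697 h⁻¹
Fraction remaining after one interval: e^(−kτ) = e^(−0.02697 × 55.0) = 0.2269
R = 1 / (1 − 0.2269) = 1.293
Css,max = 47.7 × 1.293 ≈ 61.7 mcg/L

61.7 mcg/L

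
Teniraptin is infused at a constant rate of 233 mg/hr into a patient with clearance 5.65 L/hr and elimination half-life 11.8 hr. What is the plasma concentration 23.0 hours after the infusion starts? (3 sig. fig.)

30.6 µg/mL

Css = rate / CL = 233 / 5.65 = 41.24 µg/mL
k = ln 2 / 11.8 = 0.05874 hr⁻¹
C(t) = Css (1 − e^(−kt)) = 41.24 × (1 − e^(−1.351)) = 41.24 × 0.7410 ≈ 30.6 µg/mL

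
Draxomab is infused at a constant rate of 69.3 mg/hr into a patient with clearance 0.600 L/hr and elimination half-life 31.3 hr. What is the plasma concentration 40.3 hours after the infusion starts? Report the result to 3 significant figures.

68.2 µg/mL

Css = rate / CL = 69.3 / 0.600 = 115.5 µg/mL
k = ln 2 / 31.3 = 0.02215 hr⁻¹
C(t) = Css (1 − e^(−kt)) = 115.5 × (1 − e^(−0.8925)) = 115.5 × 0.5904 ≈ 68.2 µg/mL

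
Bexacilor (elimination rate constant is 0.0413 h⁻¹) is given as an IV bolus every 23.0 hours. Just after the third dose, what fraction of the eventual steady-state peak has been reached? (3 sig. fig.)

f_n = 1 − e^(−nkτ) = 1 − e^(−3 × 0.04130 × 23.0) = 1 − e^(−2.850) = 1 − 0.05786 ≈ 0.942

0.942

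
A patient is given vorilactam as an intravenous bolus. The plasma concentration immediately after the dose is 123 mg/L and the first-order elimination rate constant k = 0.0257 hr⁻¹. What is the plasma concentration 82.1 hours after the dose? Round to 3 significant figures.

C(t) = C₀ e^(−kt) = 123 × e^(−0.02570 × 82.1) = 123 × e^(−2.110) = 123 × 0.1212 ≈ 14.9 mg/L

14.9 mg/L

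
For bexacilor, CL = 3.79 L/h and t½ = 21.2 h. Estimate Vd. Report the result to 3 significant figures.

116 L

k = ln 2 / t½ = ln 2 / 21.2 = 0.03270 h⁻¹
V = CL / k = 3.79 / 0.03270 ≈ 116 L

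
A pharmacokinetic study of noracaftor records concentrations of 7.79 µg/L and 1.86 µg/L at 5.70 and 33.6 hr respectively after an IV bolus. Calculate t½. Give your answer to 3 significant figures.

k = ln(C₁/C₂) / (t₂ − t₁) = ln(7.79/1.86) / (33.6 − 5.70)
  = 1.432 / 27.90 = 0.05134 hr⁻¹
t½ = ln 2 / k = ln 2 / 0.05134 ≈ 13.5 hours

13.5 hours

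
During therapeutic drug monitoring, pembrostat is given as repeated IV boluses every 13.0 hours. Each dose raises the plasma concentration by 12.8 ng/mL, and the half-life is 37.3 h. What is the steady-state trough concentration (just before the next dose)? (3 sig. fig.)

46.8 ng/mL

k = ln 2 / 37.3 = 0.01858 h⁻¹
Fraction remaining after one interval: e^(−kτ) = e^(−0.01858 × 13.0) = 0.7854
R = 1 / (1 − 0.7854) = 4.660
Css,max = 12.8 × 4.660 = 59.64 ng/mL
Css,min = Css,max × e^(−kτ) = 59.64 × 0.7854 ≈ 46.8 ng/mL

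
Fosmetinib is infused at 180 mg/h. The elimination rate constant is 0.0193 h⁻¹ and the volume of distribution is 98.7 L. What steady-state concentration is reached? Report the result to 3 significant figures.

CL = k · V = 0.0193 × 98.7 = 1.905 L/h
Css = rate / CL = 180 / 1.905 ≈ 94.5 mg/L

94.5 mg/L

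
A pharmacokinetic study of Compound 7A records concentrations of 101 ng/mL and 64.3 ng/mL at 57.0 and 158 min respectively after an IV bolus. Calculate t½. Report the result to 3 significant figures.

k = ln(C₁/C₂) / (t₂ − t₁) = ln(101/64.3) / (158 − 57.0)
  = 0.4516 / 101.0 = 0.004471 min⁻¹
t½ = ln 2 / k = ln 2 / 0.004471 ≈ 155 minutes

155 minutes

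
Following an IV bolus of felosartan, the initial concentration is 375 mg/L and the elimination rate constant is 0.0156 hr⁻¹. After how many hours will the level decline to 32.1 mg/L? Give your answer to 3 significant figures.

C(t) = C₀ e^(−kt)  ⇒  t = ln(C₀/C) / k
t = ln(375/32.1) / 0.01560 = 2.458 / 0.01560 ≈ 158 hours

158 hours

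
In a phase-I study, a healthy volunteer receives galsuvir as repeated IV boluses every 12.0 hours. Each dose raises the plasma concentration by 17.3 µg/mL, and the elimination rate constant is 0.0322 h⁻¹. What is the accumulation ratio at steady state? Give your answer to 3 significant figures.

3.12

Fraction remaining after one interval: e^(−kτ) = e^(−0.03220 × 12.0) = 0.6795
R = 1 / (1 − 0.6795) = 1 / 0.3205 ≈ 3.12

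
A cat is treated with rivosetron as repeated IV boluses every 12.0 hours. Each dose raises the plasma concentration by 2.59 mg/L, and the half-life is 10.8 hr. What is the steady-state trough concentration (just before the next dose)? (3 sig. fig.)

2.23 mg/L

k = ln 2 / 10.8 = 0.06418 hr⁻¹
Fraction remaining after one interval: e^(−kτ) = e^(−0.06418 × 12.0) = 0.4629
R = 1 / (1 − 0.4629) = 1.862
Css,max = 2.59 × 1.862 = 4.823 mg/L
Css,min = Css,max × e^(−kτ) = 4.823 × 0.4629 ≈ 2.23 mg/L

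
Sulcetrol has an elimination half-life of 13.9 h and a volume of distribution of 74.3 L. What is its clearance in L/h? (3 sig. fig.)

k = ln 2 / t½ = ln 2 / 13.9 = 0.04987 h⁻¹
CL = k · V = 0.04987 × 74.3 ≈ 3.71 L/h

3.71 L/h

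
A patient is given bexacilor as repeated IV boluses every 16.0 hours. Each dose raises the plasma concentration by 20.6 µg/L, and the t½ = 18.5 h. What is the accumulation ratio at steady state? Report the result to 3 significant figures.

k = ln 2 / 18.5 = 0.03747 h⁻¹
Fraction remaining after one interval: e^(−kτ) = e^(−0.03747 × 16.0) = 0.5491
R = 1 / (1 − 0.5491) = 1 / 0.4509 ≈ 2.22

2.22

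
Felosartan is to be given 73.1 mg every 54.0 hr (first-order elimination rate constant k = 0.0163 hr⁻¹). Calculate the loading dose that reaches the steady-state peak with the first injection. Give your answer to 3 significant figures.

Accumulation ratio R = 1 / (1 − e^(−kτ)) = 1 / (1 − e^(−0.01630×54.0)) = 1 / (1 − 0.4147) = 1.709
Loading dose = maintenance dose × R = 73.1 × 1.709 ≈ 125 mg

125 mg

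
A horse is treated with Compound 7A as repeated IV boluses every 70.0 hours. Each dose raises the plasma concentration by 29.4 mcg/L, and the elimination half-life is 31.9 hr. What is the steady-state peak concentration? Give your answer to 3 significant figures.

k = ln 2 / 31.9 = 0.02173 hr⁻¹
Fraction remaining after one interval: e^(−kτ) = e^(−0.02173 × 70.0) = 0.2185
R = 1 / (1 − 0.2185) = 1.280
Css,max = 29.4 × 1.280 ≈ 37.6 mcg/L

37.6 mcg/L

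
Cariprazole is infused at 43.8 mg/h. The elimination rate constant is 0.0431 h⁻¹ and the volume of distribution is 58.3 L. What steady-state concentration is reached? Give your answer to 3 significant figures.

CL = k · V = 0.0431 × 58.3 = 2.513 L/h
Css = rate / CL = 43.8 / 2.513 ≈ 17.4 µg/mL

17.4 µg/mL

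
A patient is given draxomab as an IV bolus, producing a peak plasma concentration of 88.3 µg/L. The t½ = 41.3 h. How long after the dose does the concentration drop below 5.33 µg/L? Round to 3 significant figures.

k = ln 2 / 41.3 = 0.01678 h⁻¹
C(t) = C₀ e^(−kt)  ⇒  t = ln(C₀/C) / k
t = ln(88.3/5.33) / 0.01678 = 2.807 / 0.01678 ≈ 167 hours

167 hours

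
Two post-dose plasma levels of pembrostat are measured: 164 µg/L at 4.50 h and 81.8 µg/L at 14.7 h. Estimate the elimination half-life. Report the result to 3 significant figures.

k = ln(C₁/C₂) / (t₂ − t₁) = ln(164/81.8) / (14.7 − 4.50)
  = 0.6956 / 10.20 = 0.06820 h⁻¹
t½ = ln 2 / k = ln 2 / 0.06820 ≈ 10.2 hours

10.2 hours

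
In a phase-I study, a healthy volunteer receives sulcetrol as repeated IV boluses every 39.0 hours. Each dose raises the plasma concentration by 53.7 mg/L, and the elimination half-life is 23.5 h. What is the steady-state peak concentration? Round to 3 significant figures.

78.6 mg/L

k = ln 2 / 23.5 = 0.02950 h⁻¹
Fraction remaining after one interval: e^(−kτ) = e^(−0.02950 × 39.0) = 0.3165
R = 1 / (1 − 0.3165) = 1.463
Css,max = 53.7 × 1.463 ≈ 78.6 mg/L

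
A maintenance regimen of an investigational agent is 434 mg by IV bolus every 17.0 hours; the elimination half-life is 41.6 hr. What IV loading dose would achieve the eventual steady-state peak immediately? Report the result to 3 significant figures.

1760 mg

k = ln 2 / 41.6 = 0.01666 hr⁻¹
Accumulation ratio R = 1 / (1 − e^(−kτ)) = 1 / (1 − e^(−0.01666×17.0)) = 1 / (1 − 0.7533) = 4.054
Loading dose = maintenance dose × R = 434 × 4.054 ≈ 1760 mg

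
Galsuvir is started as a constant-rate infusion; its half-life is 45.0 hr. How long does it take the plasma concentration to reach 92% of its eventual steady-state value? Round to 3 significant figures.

k = ln 2 / 45.0 = 0.01540 hr⁻¹
f = 1 − e^(−kt)  ⇒  t = −ln(1 − f) / k
t = −ln(1 − 0.92) / 0.01540 = 2.526 / 0.01540 ≈ 164 hours

164 hours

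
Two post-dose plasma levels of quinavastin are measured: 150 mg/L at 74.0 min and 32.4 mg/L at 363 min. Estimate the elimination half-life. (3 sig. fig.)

131 minutes

k = ln(C₁/C₂) / (t₂ − t₁) = ln(150/32.4) / (363 − 74.0)
  = 1.532 / 289.0 = 0.005303 min⁻¹
t½ = ln 2 / k = ln 2 / 0.005303 ≈ 131 minutes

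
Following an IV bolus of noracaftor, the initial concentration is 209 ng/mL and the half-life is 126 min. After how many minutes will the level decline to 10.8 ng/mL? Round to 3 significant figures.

k = ln 2 / 126 = 0.005501 min⁻¹
C(t) = C₀ e^(−kt)  ⇒  t = ln(C₀/C) / k
t = ln(209/10.8) / 0.005501 = 2.963 / 0.005501 ≈ 539 minutes

539 minutes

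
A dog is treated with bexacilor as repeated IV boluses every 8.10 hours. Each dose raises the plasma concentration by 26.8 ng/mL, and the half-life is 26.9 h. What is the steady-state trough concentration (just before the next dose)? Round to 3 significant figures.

k = ln 2 / 26.9 = 0.02577 h⁻¹
Fraction remaining after one interval: e^(−kτ) = e^(−0.02577 × 8.10) = 0.8116
R = 1 / (1 − 0.8116) = 5.309
Css,max = 26.8 × 5.309 = 142.3 ng/mL
Css,min = Css,max × e^(−kτ) = 142.3 × 0.8116 ≈ 115 ng/mL

115 ng/mL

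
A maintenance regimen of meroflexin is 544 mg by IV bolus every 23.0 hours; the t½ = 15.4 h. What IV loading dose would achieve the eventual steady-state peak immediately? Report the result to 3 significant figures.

k = ln 2 / 15.4 = 0.04501 h⁻¹
Accumulation ratio R = 1 / (1 − e^(−kτ)) = 1 / (1 − e^(−0.04501×23.0)) = 1 / (1 − 0.3551) = 1.551
Loading dose = maintenance dose × R = 544 × 1.551 ≈ 844 mg

844 mg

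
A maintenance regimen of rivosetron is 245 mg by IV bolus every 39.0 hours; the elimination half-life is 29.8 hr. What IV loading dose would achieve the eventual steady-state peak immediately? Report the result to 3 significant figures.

k = ln 2 / 29.8 = 0.02326 hr⁻¹
Accumulation ratio R = 1 / (1 − e^(−kτ)) = 1 / (1 − e^(−0.02326×39.0)) = 1 / (1 − 0.4037) = 1.677
Loading dose = maintenance dose × R = 245 × 1.677 ≈ 411 mg

411 mg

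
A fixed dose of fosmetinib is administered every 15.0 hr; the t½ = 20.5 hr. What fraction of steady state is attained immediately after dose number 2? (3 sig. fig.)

0.637

k = ln 2 / 20.5 = 0.03381 hr⁻¹
f_n = 1 − e^(−nkτ) = 1 − e^(−2 × 0.03381 × 15.0) = 1 − e^(−1.014) = 1 − 0.3626 ≈ 0.637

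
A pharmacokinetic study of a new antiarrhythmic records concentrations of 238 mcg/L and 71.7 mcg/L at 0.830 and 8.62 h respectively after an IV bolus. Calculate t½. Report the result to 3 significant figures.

4.50 hours

k = ln(C₁/C₂) / (t₂ − t₁) = ln(238/71.7) / (8.62 − 0.830)
  = 1.200 / 7.790 = 0.1540 h⁻¹
t½ = ln 2 / k = ln 2 / 0.1540 ≈ 4.50 hours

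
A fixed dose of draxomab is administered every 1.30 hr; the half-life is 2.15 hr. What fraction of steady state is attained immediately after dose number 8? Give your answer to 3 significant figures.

0.965

k = ln 2 / 2.15 = 0.3224 hr⁻¹
f_n = 1 − e^(−nkτ) = 1 − e^(−8 × 0.3224 × 1.30) = 1 − e^(−3.353) = 1 − 0.03498 ≈ 0.965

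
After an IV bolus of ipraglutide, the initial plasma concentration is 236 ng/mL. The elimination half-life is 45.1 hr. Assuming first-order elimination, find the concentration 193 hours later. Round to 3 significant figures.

12.2 ng/mL

k = ln 2 / 45.1 = 0.01537 hr⁻¹
C(t) = C₀ e^(−kt) = 236 × e^(−0.01537 × 193) = 236 × e^(−2.966) = 236 × 0.05150 ≈ 12.2 ng/mL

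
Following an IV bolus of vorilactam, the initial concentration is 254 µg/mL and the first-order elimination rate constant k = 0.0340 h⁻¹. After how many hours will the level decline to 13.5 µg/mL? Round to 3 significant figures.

86.3 hours

C(t) = C₀ e^(−kt)  ⇒  t = ln(C₀/C) / k
t = ln(254/13.5) / 0.03400 = 2.935 / 0.03400 ≈ 86.3 hours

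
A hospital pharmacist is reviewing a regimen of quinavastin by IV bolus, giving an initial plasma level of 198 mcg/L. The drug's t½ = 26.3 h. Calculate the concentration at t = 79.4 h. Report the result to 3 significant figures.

24.4 mcg/L

k = ln 2 / 26.3 = 0.02636 h⁻¹
79.4 h is 3.019 half-lives, so C = 198 × (1/2)^3.019 = 198 × 0.1234 ≈ 24.4 mcg/L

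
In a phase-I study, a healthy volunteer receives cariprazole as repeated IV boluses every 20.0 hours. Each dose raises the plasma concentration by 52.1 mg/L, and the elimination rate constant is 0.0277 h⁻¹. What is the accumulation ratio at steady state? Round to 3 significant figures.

Fraction remaining after one interval: e^(−kτ) = e^(−0.02770 × 20.0) = 0.5746
R = 1 / (1 − 0.5746) = 1 / 0.4254 ≈ 2.35

2.35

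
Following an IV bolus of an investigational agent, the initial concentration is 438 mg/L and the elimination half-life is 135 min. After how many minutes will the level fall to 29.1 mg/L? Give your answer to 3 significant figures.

528 minutes

k = ln 2 / 135 = 0.005134 min⁻¹
C(t) = C₀ e^(−kt)  ⇒  t = ln(C₀/C) / k
t = ln(438/29.1) / 0.005134 = 2.711 / 0.005134 ≈ 528 minutes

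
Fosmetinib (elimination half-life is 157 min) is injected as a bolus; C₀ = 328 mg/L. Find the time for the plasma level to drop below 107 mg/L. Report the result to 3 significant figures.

k = ln 2 / 157 = 0.004415 min⁻¹
C(t) = C₀ e^(−kt)  ⇒  t = ln(C₀/C) / k
t = ln(328/107) / 0.004415 = 1.120 / 0.004415 ≈ 254 minutes

254 minutes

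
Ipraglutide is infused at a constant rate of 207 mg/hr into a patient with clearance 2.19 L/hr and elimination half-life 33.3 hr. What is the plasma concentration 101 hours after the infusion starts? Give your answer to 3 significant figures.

Css = rate / CL = 207 / 2.19 = 94.52 mg/L
k = ln 2 / 33.3 = 0.02082 hr⁻¹
C(t) = Css (1 − e^(−kt)) = 94.52 × (1 − e^(−2.102)) = 94.52 × 0.8778 ≈ 83.0 mg/L

83.0 mg/L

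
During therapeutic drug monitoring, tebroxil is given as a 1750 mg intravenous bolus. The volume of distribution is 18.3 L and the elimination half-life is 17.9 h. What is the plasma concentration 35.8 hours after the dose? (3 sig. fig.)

C₀ = dose / V = 1750 / 18.3 = 95.63 µg/mL
k = ln 2 / 17.9 = 0.03872 h⁻¹
C(t) = C₀ e^(−kt) = 95.63 × e^(−0.03872 × 35.8) = 95.63 × e^(−1.386) = 95.63 × 0.2500 ≈ 23.9 µg/mL

23.9 µg/mL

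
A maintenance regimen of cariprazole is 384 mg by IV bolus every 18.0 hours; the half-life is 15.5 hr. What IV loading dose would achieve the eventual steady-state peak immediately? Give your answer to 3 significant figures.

k = ln 2 / 15.5 = 0.04472 hr⁻¹
Accumulation ratio R = 1 / (1 − e^(−kτ)) = 1 / (1 − e^(−0.04472×18.0)) = 1 / (1 − 0.4471) = 1.809
Loading dose = maintenance dose × R = 384 × 1.809 ≈ 695 mg

695 mg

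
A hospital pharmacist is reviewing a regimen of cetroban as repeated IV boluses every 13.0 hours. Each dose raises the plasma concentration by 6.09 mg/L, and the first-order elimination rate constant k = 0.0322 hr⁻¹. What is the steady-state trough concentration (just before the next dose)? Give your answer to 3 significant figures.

11.7 mg/L

Fraction remaining after one interval: e^(−kτ) = e^(−0.03220 × 13.0) = 0.6580
R = 1 / (1 − 0.6580) = 2.924
Css,max = 6.09 × 2.924 = 17.81 mg/L
Css,min = Css,max × e^(−kτ) = 17.81 × 0.6580 ≈ 11.7 mg/L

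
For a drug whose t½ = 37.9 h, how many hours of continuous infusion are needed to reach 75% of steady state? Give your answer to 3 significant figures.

k = ln 2 / 37.9 = 0.01829 h⁻¹
f = 1 − e^(−kt)  ⇒  t = −ln(1 − f) / k
t = −ln(1 − 0.75) / 0.01829 = 1.386 / 0.01829 ≈ 75.8 hours

75.8 hours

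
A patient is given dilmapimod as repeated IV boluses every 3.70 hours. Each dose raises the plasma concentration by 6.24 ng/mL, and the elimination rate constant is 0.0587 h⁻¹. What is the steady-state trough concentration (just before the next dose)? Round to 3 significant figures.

Fraction remaining after one interval: e^(−kτ) = e^(−0.05870 × 3.70) = 0.8048
R = 1 / (1 − 0.8048) = 5.122
Css,max = 6.24 × 5.122 = 31.96 ng/mL
Css,min = Css,max × e^(−kτ) = 31.96 × 0.8048 ≈ 25.7 ng/mL

25.7 ng/mL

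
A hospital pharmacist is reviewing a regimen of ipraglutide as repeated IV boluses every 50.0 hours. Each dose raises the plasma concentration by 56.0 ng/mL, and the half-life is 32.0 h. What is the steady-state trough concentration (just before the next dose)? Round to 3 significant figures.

k = ln 2 / 32.0 = 0.02166 h⁻¹
Fraction remaining after one interval: e^(−kτ) = e^(−0.02166 × 50.0) = 0.3386
R = 1 / (1 − 0.3386) = 1.512
Css,max = 56.0 × 1.512 = 84.66 ng/mL
Css,min = Css,max × e^(−kτ) = 84.66 × 0.3386 ≈ 28.7 ng/mL

28.7 ng/mL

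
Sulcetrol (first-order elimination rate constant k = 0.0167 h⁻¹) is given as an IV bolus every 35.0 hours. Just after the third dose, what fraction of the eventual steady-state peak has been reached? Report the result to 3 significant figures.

f_n = 1 − e^(−nkτ) = 1 − e^(−3 × 0.01670 × 35.0) = 1 − e^(−1.754) = 1 − 0.1732 ≈ 0.827

0.827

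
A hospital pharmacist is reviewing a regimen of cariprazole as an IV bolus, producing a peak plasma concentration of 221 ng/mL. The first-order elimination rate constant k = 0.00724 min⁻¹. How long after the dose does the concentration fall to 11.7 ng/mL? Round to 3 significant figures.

C(t) = C₀ e^(−kt)  ⇒  t = ln(C₀/C) / k
t = ln(221/11.7) / 0.007240 = 2.939 / 0.007240 ≈ 406 minutes

406 minutes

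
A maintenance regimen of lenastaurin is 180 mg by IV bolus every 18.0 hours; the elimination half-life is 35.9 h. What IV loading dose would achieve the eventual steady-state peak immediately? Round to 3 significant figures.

613 mg

k = ln 2 / 35.9 = 0.01931 h⁻¹
Accumulation ratio R = 1 / (1 − e^(−kτ)) = 1 / (1 − e^(−0.01931×18.0)) = 1 / (1 − 0.7064) = 3.406
Loading dose = maintenance dose × R = 180 × 3.406 ≈ 613 mg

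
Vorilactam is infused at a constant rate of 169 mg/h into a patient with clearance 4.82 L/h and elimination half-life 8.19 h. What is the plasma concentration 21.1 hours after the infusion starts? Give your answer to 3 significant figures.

29.2 mg/L

Css = rate / CL = 169 / 4.82 = 35.06 mg/L
k = ln 2 / 8.19 = 0.08463 h⁻¹
C(t) = Css (1 − e^(−kt)) = 35.06 × (1 − e^(−1.786)) = 35.06 × 0.8323 ≈ 29.2 mg/L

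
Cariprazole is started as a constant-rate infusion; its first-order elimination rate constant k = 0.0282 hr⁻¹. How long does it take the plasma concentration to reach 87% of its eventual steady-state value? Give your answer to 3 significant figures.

72.3 hours

f = 1 − e^(−kt)  ⇒  t = −ln(1 − f) / k
t = −ln(1 − 0.87) / 0.02820 = 2.040 / 0.02820 ≈ 72.3 hours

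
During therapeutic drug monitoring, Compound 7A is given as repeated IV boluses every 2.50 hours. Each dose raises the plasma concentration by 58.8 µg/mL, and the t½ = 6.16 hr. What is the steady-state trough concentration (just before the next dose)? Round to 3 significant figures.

181 µg/mL

k = ln 2 / 6.16 = 0.1125 hr⁻¹
Fraction remaining after one interval: e^(−kτ) = e^(−0.1125 × 2.50) = 0.7548
R = 1 / (1 − 0.7548) = 4.078
Css,max = 58.8 × 4.078 = 239.8 µg/mL
Css,min = Css,max × e^(−kτ) = 239.8 × 0.7548 ≈ 181 µg/mL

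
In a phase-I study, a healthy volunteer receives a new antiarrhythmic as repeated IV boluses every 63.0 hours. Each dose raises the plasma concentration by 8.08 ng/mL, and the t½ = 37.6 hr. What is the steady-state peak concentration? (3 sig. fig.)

11.8 ng/mL

k = ln 2 / 37.6 = 0.01843 hr⁻¹
Fraction remaining after one interval: e^(−kτ) = e^(−0.01843 × 63.0) = 0.3131
R = 1 / (1 − 0.3131) = 1.456
Css,max = 8.08 × 1.456 ≈ 11.8 ng/mL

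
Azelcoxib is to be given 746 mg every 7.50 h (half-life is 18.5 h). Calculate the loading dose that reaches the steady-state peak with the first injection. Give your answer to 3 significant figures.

k = ln 2 / 18.5 = 0.03747 h⁻¹
Accumulation ratio R = 1 / (1 − e^(−kτ)) = 1 / (1 − e^(−0.03747×7.50)) = 1 / (1 − 0.7550) = 4.082
Loading dose = maintenance dose × R = 746 × 4.082 ≈ 3050 mg

3050 mg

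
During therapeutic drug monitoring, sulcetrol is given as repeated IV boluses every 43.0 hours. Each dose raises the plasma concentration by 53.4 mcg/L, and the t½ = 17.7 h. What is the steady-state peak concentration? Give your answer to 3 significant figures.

65.6 mcg/L

k = ln 2 / 17.7 = 0.03916 h⁻¹
Fraction remaining after one interval: e^(−kτ) = e^(−0.03916 × 43.0) = 0.1856
R = 1 / (1 − 0.1856) = 1.228
Css,max = 53.4 × 1.228 ≈ 65.6 mcg/L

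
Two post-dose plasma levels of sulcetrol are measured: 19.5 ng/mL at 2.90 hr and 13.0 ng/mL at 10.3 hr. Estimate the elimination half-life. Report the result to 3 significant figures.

k = ln(C₁/C₂) / (t₂ − t₁) = ln(19.5/13.0) / (10.3 − 2.90)
  = 0.4055 / 7.400 = 0.05479 hr⁻¹
t½ = ln 2 / k = ln 2 / 0.05479 ≈ 12.7 hours

12.7 hours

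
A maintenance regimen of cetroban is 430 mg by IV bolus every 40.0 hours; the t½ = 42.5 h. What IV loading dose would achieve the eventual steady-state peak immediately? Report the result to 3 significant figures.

k = ln 2 / 42.5 = 0.01631 h⁻¹
Accumulation ratio R = 1 / (1 − e^(−kτ)) = 1 / (1 − e^(−0.01631×40.0)) = 1 / (1 − 0.5208) = 2.087
Loading dose = maintenance dose × R = 430 × 2.087 ≈ 897 mg

897 mg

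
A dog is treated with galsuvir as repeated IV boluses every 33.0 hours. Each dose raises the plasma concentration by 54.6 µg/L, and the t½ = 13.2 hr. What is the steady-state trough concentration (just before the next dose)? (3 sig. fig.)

k = ln 2 / 13.2 = 0.05251 hr⁻¹
Fraction remaining after one interval: e^(−kτ) = e^(−0.05251 × 33.0) = 0.1768
R = 1 / (1 − 0.1768) = 1.215
Css,max = 54.6 × 1.215 = 66.32 µg/L
Css,min = Css,max × e^(−kτ) = 66.32 × 0.1768 ≈ 11.7 µg/L

11.7 µg/L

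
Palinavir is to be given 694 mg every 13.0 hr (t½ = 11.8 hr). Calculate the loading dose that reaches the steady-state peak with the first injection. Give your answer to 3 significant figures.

k = ln 2 / 11.8 = 0.05874 hr⁻¹
Accumulation ratio R = 1 / (1 − e^(−kτ)) = 1 / (1 − e^(−0.05874×13.0)) = 1 / (1 − 0.4660) = 1.873
Loading dose = maintenance dose × R = 694 × 1.873 ≈ 1300 mg

1300 mg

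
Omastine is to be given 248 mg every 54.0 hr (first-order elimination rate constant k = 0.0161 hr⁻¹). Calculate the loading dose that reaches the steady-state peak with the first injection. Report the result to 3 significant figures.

Accumulation ratio R = 1 / (1 − e^(−kτ)) = 1 / (1 − e^(−0.01610×54.0)) = 1 / (1 − 0.4192) = 1.722
Loading dose = maintenance dose × R = 248 × 1.722 ≈ 427 mg

427 mg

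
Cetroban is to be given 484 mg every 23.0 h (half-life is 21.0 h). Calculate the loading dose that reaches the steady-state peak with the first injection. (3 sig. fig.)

k = ln 2 / 21.0 = 0.03301 h⁻¹
Accumulation ratio R = 1 / (1 − e^(−kτ)) = 1 / (1 − e^(−0.03301×23.0)) = 1 / (1 − 0.4681) = 1.880
Loading dose = maintenance dose × R = 484 × 1.880 ≈ 910 mg

910 mg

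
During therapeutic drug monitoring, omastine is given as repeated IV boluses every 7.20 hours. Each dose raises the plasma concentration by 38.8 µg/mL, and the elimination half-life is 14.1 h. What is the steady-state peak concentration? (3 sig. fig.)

k = ln 2 / 14.1 = 0.04916 h⁻¹
Fraction remaining after one interval: e^(−kτ) = e^(−0.04916 × 7.20) = 0.7019
R = 1 / (1 − 0.7019) = 3.355
Css,max = 38.8 × 3.355 ≈ 130 µg/mL

130 µg/mL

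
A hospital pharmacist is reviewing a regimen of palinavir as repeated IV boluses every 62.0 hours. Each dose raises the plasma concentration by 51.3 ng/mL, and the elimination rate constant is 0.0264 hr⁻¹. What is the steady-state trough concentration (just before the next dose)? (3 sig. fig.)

12.4 ng/mL

Fraction remaining after one interval: e^(−kτ) = e^(−0.02640 × 62.0) = 0.1946
R = 1 / (1 − 0.1946) = 1.242
Css,max = 51.3 × 1.242 = 63.70 ng/mL
Css,min = Css,max × e^(−kτ) = 63.70 × 0.1946 ≈ 12.4 ng/mL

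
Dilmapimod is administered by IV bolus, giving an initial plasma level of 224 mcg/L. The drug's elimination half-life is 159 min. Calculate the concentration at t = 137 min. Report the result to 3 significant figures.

123 mcg/L

k = ln 2 / 159 = 0.004359 min⁻¹
C(t) = C₀ e^(−kt) = 224 × e^(−0.004359 × 137) = 224 × e^(−0.5972) = 224 × 0.5503 ≈ 123 mcg/L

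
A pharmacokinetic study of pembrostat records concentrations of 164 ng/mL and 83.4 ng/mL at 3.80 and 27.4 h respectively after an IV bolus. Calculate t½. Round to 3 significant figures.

k = ln(C₁/C₂) / (t₂ − t₁) = ln(164/83.4) / (27.4 − 3.80)
  = 0.6762 / 23.60 = 0.02865 h⁻¹
t½ = ln 2 / k = ln 2 / 0.02865 ≈ 24.2 hours

24.2 hours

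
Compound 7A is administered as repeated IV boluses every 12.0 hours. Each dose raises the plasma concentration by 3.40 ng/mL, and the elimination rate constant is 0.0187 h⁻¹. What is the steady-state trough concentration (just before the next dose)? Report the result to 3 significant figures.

Fraction remaining after one interval: e^(−kτ) = e^(−0.01870 × 12.0) = 0.7990
R = 1 / (1 − 0.7990) = 4.975
Css,max = 3.40 × 4.975 = 16.92 ng/mL
Css,min = Css,max × e^(−kτ) = 16.92 × 0.7990 ≈ 13.5 ng/mL

13.5 ng/mL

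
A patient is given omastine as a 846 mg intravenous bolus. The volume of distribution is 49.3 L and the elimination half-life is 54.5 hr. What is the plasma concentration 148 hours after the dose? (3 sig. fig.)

2.61 µg/mL

C₀ = dose / V = 846 / 49.3 = 17.16 µg/mL
k = ln 2 / 54.5 = 0.01272 hr⁻¹
C(t) = C₀ e^(−kt) = 17.16 × e^(−0.01272 × 148) = 17.16 × e^(−1.882) = 17.16 × 0.1522 ≈ 2.61 µg/mL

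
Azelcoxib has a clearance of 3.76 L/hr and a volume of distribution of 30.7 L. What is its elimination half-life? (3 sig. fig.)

k = CL / V = 3.76 / 30.7 = 0.1225 hr⁻¹
t½ = ln 2 / k = ln 2 / 0.1225 ≈ 5.66 hours

5.66 hours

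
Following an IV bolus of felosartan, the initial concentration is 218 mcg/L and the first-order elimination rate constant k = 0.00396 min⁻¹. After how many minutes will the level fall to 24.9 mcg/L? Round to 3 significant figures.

C(t) = C₀ e^(−kt)  ⇒  t = ln(C₀/C) / k
t = ln(218/24.9) / 0.003960 = 2.170 / 0.003960 ≈ 548 minutes

548 minutes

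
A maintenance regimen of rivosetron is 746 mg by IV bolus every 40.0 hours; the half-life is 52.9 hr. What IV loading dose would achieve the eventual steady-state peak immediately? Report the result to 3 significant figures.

k = ln 2 / 52.9 = 0.01310 hr⁻¹
Accumulation ratio R = 1 / (1 − e^(−kτ)) = 1 / (1 − e^(−0.01310×40.0)) = 1 / (1 − 0.5921) = 2.451
Loading dose = maintenance dose × R = 746 × 2.451 ≈ 1830 mg

1830 mg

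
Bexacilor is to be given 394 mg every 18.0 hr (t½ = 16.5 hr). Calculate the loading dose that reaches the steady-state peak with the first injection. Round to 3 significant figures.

k = ln 2 / 16.5 = 0.04201 hr⁻¹
Accumulation ratio R = 1 / (1 − e^(−kτ)) = 1 / (1 − e^(−0.04201×18.0)) = 1 / (1 − 0.4695) = 1.885
Loading dose = maintenance dose × R = 394 × 1.885 ≈ 743 mg

743 mg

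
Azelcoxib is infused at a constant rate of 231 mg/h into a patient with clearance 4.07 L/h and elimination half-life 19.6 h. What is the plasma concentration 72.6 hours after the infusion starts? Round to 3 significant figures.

52.4 µg/mL

Css = rate / CL = 231 / 4.07 = 56.76 µg/mL
k = ln 2 / 19.6 = 0.03536 h⁻¹
C(t) = Css (1 − e^(−kt)) = 56.76 × (1 − e^(−2.567)) = 56.76 × 0.9233 ≈ 52.4 µg/mL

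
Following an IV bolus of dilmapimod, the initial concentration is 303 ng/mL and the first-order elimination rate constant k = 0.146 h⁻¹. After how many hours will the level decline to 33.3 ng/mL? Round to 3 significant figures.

15.1 hours

C(t) = C₀ e^(−kt)  ⇒  t = ln(C₀/C) / k
t = ln(303/33.3) / 0.1460 = 2.208 / 0.1460 ≈ 15.1 hours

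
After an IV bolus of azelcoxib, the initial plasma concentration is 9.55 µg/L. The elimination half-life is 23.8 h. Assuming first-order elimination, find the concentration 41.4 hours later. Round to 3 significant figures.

k = ln 2 / 23.8 = 0.02912 h⁻¹
41.4 h is 1.739 half-lives, so C = 9.55 × (1/2)^1.739 = 9.55 × 0.2995 ≈ 2.86 µg/L

2.86 µg/L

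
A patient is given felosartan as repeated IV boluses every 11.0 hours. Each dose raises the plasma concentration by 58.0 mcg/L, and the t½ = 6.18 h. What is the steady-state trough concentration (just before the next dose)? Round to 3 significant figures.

23.8 mcg/L

k = ln 2 / 6.18 = 0.1122 h⁻¹
Fraction remaining after one interval: e^(−kτ) = e^(−0.1122 × 11.0) = 0.2912
R = 1 / (1 − 0.2912) = 1.411
Css,max = 58.0 × 1.411 = 81.83 mcg/L
Css,min = Css,max × e^(−kτ) = 81.83 × 0.2912 ≈ 23.8 mcg/L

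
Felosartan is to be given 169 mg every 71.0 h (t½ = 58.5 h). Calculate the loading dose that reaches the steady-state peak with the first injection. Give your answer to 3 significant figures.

k = ln 2 / 58.5 = 0.01185 h⁻¹
Accumulation ratio R = 1 / (1 − e^(−kτ)) = 1 / (1 − e^(−0.01185×71.0)) = 1 / (1 − 0.4312) = 1.758
Loading dose = maintenance dose × R = 169 × 1.758 ≈ 297 mg

297 mg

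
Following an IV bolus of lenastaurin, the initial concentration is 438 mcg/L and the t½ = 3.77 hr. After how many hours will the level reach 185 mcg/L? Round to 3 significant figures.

k = ln 2 / 3.77 = 0.1839 hr⁻¹
C(t) = C₀ e^(−kt)  ⇒  t = ln(C₀/C) / k
t = ln(438/185) / 0.1839 = 0.8619 / 0.1839 ≈ 4.69 hours

4.69 hours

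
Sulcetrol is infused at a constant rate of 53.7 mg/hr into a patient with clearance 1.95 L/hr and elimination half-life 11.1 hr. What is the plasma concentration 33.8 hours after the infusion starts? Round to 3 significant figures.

Css = rate / CL = 53.7 / 1.95 = 27.54 µg/mL
k = ln 2 / 11.1 = 0.06245 hr⁻¹
C(t) = Css (1 − e^(−kt)) = 27.54 × (1 − e^(−2.111)) = 27.54 × 0.8788 ≈ 24.2 µg/mL

24.2 µg/mL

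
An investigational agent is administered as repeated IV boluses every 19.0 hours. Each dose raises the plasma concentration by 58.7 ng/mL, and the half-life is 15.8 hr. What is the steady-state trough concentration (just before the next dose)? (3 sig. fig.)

k = ln 2 / 15.8 = 0.04387 hr⁻¹
Fraction remaining after one interval: e^(−kτ) = e^(−0.04387 × 19.0) = 0.4345
R = 1 / (1 − 0.4345) = 1.768
Css,max = 58.7 × 1.768 = 103.8 ng/mL
Css,min = Css,max × e^(−kτ) = 103.8 × 0.4345 ≈ 45.1 ng/mL

45.1 ng/mL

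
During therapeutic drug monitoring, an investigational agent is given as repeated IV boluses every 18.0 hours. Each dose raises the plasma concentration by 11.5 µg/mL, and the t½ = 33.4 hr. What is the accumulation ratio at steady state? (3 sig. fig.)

3.21

k = ln 2 / 33.4 = 0.02075 hr⁻¹
Fraction remaining after one interval: e^(−kτ) = e^(−0.02075 × 18.0) = 0.6883
R = 1 / (1 − 0.6883) = 1 / 0.3117 ≈ 3.21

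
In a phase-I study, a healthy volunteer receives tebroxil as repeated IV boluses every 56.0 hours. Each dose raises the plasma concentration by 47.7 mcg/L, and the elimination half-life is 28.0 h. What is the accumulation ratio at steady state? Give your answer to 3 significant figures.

k = ln 2 / 28.0 = 0.02476 h⁻¹
Fraction remaining after one interval: e^(−kτ) = e^(−0.02476 × 56.0) = 0.2500
R = 1 / (1 − 0.2500) = 1 / 0.7500 ≈ 1.33

1.33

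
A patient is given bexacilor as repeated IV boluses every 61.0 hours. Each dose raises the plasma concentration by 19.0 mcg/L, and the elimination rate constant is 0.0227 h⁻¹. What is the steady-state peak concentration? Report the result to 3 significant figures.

Fraction remaining after one interval: e^(−kτ) = e^(−0.02270 × 61.0) = 0.2504
R = 1 / (1 − 0.2504) = 1.334
Css,max = 19.0 × 1.334 ≈ 25.3 mcg/L

25.3 mcg/L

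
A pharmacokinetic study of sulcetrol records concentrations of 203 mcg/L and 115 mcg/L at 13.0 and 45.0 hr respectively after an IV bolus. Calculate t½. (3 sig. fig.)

39.0 hours

k = ln(C₁/C₂) / (t₂ − t₁) = ln(203/115) / (45.0 − 13.0)
  = 0.5683 / 32.00 = 0.01776 hr⁻¹
t½ = ln 2 / k = ln 2 / 0.01776 ≈ 39.0 hours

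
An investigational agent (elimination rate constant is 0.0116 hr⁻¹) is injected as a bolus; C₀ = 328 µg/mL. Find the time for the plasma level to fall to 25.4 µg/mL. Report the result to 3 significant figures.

C(t) = C₀ e^(−kt)  ⇒  t = ln(C₀/C) / k
t = ln(328/25.4) / 0.01160 = 2.558 / 0.01160 ≈ 221 hours

221 hours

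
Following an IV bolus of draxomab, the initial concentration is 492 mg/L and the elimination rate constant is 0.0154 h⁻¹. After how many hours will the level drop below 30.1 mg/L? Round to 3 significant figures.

181 hours

C(t) = C₀ e^(−kt)  ⇒  t = ln(C₀/C) / k
t = ln(492/30.1) / 0.01540 = 2.794 / 0.01540 ≈ 181 hours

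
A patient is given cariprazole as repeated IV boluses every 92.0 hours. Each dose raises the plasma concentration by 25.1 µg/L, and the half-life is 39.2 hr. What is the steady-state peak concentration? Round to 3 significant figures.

k = ln 2 / 39.2 = 0.01768 hr⁻¹
Fraction remaining after one interval: e^(−kτ) = e^(−0.01768 × 92.0) = 0.1966
R = 1 / (1 − 0.1966) = 1.245
Css,max = 25.1 × 1.245 ≈ 31.2 µg/L

31.2 µg/L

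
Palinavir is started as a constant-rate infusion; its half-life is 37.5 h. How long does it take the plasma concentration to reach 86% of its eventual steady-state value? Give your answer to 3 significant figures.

k = ln 2 / 37.5 = 0.01848 h⁻¹
f = 1 − e^(−kt)  ⇒  t = −ln(1 − f) / k
t = −ln(1 − 0.86) / 0.01848 = 1.966 / 0.01848 ≈ 106 hours

106 hours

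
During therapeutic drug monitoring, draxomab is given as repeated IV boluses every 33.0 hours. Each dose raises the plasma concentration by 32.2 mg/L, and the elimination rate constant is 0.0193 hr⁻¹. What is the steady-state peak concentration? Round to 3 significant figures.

Fraction remaining after one interval: e^(−kτ) = e^(−0.01930 × 33.0) = 0.5289
R = 1 / (1 − 0.5289) = 2.123
Css,max = 32.2 × 2.123 ≈ 68.4 mg/L

68.4 mg/L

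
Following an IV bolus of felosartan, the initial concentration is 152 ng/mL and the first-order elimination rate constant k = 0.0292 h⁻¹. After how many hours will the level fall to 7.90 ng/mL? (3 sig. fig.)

101 hours

C(t) = C₀ e^(−kt)  ⇒  t = ln(C₀/C) / k
t = ln(152/7.90) / 0.02920 = 2.957 / 0.02920 ≈ 101 hours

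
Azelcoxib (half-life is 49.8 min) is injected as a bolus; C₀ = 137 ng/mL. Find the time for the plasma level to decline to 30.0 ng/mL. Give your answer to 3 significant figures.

k = ln 2 / 49.8 = 0.01392 min⁻¹
C(t) = C₀ e^(−kt)  ⇒  t = ln(C₀/C) / k
t = ln(137/30.0) / 0.01392 = 1.519 / 0.01392 ≈ 109 minutes

109 minutes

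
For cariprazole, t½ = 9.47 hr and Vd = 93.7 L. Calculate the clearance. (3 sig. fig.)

6.86 L/hr

k = ln 2 / t½ = ln 2 / 9.47 = 0.07319 hr⁻¹
CL = k · V = 0.07319 × 93.7 ≈ 6.86 L/hr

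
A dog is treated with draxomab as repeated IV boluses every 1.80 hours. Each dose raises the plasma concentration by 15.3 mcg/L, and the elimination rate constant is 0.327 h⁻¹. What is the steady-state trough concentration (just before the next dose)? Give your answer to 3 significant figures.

19.1 mcg/L

Fraction remaining after one interval: e^(−kτ) = e^(−0.3270 × 1.80) = 0.5551
R = 1 / (1 − 0.5551) = 2.248
Css,max = 15.3 × 2.248 = 34.39 mcg/L
Css,min = Css,max × e^(−kτ) = 34.39 × 0.5551 ≈ 19.1 mcg/L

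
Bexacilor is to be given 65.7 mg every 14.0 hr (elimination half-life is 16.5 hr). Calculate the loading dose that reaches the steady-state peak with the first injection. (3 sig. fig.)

148 mg

k = ln 2 / 16.5 = 0.04201 hr⁻¹
Accumulation ratio R = 1 / (1 − e^(−kτ)) = 1 / (1 − e^(−0.04201×14.0)) = 1 / (1 − 0.5554) = 2.249
Loading dose = maintenance dose × R = 65.7 × 2.249 ≈ 148 mg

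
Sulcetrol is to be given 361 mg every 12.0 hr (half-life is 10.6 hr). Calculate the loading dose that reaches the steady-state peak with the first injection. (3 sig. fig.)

k = ln 2 / 10.6 = 0.06539 hr⁻¹
Accumulation ratio R = 1 / (1 − e^(−kτ)) = 1 / (1 − e^(−0.06539×12.0)) = 1 / (1 − 0.4563) = 1.839
Loading dose = maintenance dose × R = 361 × 1.839 ≈ 664 mg

664 mg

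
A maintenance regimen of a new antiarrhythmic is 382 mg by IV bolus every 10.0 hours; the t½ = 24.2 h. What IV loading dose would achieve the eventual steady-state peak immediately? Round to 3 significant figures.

1530 mg

k = ln 2 / 24.2 = 0.02864 h⁻¹
Accumulation ratio R = 1 / (1 − e^(−kτ)) = 1 / (1 − e^(−0.02864×10.0)) = 1 / (1 − 0.7509) = 4.015
Loading dose = maintenance dose × R = 382 × 4.015 ≈ 1530 mg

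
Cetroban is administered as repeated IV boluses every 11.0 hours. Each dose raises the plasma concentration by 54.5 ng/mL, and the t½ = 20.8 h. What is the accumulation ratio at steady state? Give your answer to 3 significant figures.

k = ln 2 / 20.8 = 0.03332 h⁻¹
Fraction remaining after one interval: e^(−kτ) = e^(−0.03332 × 11.0) = 0.6931
R = 1 / (1 − 0.6931) = 1 / 0.3069 ≈ 3.26

3.26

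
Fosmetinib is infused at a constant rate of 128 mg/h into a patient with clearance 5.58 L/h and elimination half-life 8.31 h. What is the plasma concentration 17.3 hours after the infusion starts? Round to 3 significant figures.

Css = rate / CL = 128 / 5.58 = 22.94 µg/mL
k = ln 2 / 8.31 = 0.08341 h⁻¹
C(t) = Css (1 − e^(−kt)) = 22.94 × (1 − e^(−1.443)) = 22.94 × 0.7638 ≈ 17.5 µg/mL

17.5 µg/mL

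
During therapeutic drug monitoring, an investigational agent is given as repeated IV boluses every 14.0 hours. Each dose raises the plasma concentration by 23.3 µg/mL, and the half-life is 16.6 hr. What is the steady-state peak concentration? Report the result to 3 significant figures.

52.6 µg/mL

k = ln 2 / 16.6 = 0.04176 hr⁻¹
Fraction remaining after one interval: e^(−kτ) = e^(−0.04176 × 14.0) = 0.5573
R = 1 / (1 − 0.5573) = 2.259
Css,max = 23.3 × 2.259 ≈ 52.6 µg/mL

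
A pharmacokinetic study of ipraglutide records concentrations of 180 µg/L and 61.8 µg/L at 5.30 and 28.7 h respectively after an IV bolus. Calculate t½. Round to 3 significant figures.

15.2 hours

k = ln(C₁/C₂) / (t₂ − t₁) = ln(180/61.8) / (28.7 − 5.30)
  = 1.069 / 23.40 = 0.04569 h⁻¹
t½ = ln 2 / k = ln 2 / 0.04569 ≈ 15.2 hours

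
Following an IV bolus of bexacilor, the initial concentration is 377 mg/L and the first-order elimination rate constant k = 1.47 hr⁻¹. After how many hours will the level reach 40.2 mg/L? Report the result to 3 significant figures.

C(t) = C₀ e^(−kt)  ⇒  t = ln(C₀/C) / k
t = ln(377/40.2) / 1.470 = 2.238 / 1.470 ≈ 1.52 hours

1.52 hours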